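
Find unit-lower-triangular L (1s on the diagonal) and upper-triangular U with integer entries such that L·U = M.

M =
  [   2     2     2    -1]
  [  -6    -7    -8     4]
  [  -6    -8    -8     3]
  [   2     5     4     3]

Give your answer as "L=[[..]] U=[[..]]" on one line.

L=[[1,0,0,0],[-3,1,0,0],[-3,2,1,0],[1,-3,-2,1]] U=[[2,2,2,-1],[0,-1,-2,1],[0,0,2,-2],[0,0,0,3]]

  row1 -= -3·row0 → [0,-1,-2,1]
  row2 -= -3·row0 → [0,-2,-2,0]
  row3 -= 1·row0 → [0,3,2,4]
  row2 -= 2·row1 → [0,0,2,-2]
  row3 -= -3·row1 → [0,0,-4,7]
  row3 -= -2·row2 → [0,0,0,3]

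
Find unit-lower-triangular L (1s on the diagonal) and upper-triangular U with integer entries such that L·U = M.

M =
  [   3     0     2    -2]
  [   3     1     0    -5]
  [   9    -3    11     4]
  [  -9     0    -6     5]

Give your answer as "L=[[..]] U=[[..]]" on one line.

  r1 -= 1·r0 → [0,1,-2,-3]
  r2 -= 3·r0 → [0,-3,5,10]
  r3 -= -3·r0 → [0,0,0,-1]
  r2 -= -3·r1 → [0,0,-1,1]
  r3 -= 0·r1 → [0,0,0,-1]
  r3 -= 0·r2 → [0,0,0,-1]

L=[[1,0,0,0],[1,1,0,0],[3,-3,1,0],[-3,0,0,1]] U=[[3,0,2,-2],[0,1,-2,-3],[0,0,-1,1],[0,0,0,-1]]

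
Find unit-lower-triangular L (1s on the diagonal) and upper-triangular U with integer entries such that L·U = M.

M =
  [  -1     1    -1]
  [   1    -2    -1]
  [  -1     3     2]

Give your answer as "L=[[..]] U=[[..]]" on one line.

  row1 -= -1·row0 → [0,-1,-2]
  row2 -= 1·row0 → [0,2,3]
  row2 -= -2·row1 → [0,0,-1]

L=[[1,0,0],[-1,1,0],[1,-2,1]] U=[[-1,1,-1],[0,-1,-2],[0,0,-1]]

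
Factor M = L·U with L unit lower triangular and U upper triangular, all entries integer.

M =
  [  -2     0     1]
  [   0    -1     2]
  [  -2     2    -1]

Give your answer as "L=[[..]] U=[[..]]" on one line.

L=[[1,0,0],[0,1,0],[1,-2,1]] U=[[-2,0,1],[0,-1,2],[0,0,2]]

  r1 -= 0·r0 → [0,-1,2]
  r2 -= 1·r0 → [0,2,-2]
  r2 -= -2·r1 → [0,0,2]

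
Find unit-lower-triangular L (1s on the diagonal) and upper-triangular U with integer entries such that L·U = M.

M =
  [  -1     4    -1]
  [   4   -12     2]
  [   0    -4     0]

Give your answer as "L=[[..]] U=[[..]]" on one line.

L=[[1,0,0],[-4,1,0],[0,-1,1]] U=[[-1,4,-1],[0,4,-2],[0,0,-2]]

  r1 -= -4·r0 → [0,4,-2]
  r2 -= 0·r0 → [0,-4,0]
  r2 -= -1·r1 → [0,0,-2]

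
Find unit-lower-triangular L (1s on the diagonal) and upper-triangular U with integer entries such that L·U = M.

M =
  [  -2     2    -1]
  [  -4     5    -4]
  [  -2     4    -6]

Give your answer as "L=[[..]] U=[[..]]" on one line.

L=[[1,0,0],[2,1,0],[1,2,1]] U=[[-2,2,-1],[0,1,-2],[0,0,-1]]

  r1 -= 2·r0 → [0,1,-2]
  r2 -= 1·r0 → [0,2,-5]
  r2 -= 2·r1 → [0,0,-1]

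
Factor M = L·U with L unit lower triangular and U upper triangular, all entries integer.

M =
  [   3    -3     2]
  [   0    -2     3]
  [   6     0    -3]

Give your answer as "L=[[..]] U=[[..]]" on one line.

  row1 -= 0·row0 → [0,-2,3]
  row2 -= 2·row0 → [0,6,-7]
  row2 -= -3·row1 → [0,0,2]

L=[[1,0,0],[0,1,0],[2,-3,1]] U=[[3,-3,2],[0,-2,3],[0,0,2]]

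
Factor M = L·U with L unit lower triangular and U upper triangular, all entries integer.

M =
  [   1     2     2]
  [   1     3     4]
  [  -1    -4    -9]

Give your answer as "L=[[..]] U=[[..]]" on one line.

L=[[1,0,0],[1,1,0],[-1,-2,1]] U=[[1,2,2],[0,1,2],[0,0,-3]]

  R1 -= 1·R0 → [0,1,2]
  R2 -= -1·R0 → [0,-2,-7]
  R2 -= -2·R1 → [0,0,-3]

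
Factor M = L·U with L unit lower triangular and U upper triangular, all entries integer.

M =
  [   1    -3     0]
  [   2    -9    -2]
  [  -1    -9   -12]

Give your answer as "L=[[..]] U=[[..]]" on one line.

L=[[1,0,0],[2,1,0],[-1,4,1]] U=[[1,-3,0],[0,-3,-2],[0,0,-4]]

  r1 -= 2·r0 → [0,-3,-2]
  r2 -= -1·r0 → [0,-12,-12]
  r2 -= 4·r1 → [0,0,-4]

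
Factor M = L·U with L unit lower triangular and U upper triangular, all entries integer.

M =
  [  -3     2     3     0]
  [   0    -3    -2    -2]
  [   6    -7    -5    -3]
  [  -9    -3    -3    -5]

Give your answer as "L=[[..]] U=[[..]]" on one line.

  row1 -= 0·row0 → [0,-3,-2,-2]
  row2 -= -2·row0 → [0,-3,1,-3]
  row3 -= 3·row0 → [0,-9,-12,-5]
  row2 -= 1·row1 → [0,0,3,-1]
  row3 -= 3·row1 → [0,0,-6,1]
  row3 -= -2·row2 → [0,0,0,-1]

L=[[1,0,0,0],[0,1,0,0],[-2,1,1,0],[3,3,-2,1]] U=[[-3,2,3,0],[0,-3,-2,-2],[0,0,3,-1],[0,0,0,-1]]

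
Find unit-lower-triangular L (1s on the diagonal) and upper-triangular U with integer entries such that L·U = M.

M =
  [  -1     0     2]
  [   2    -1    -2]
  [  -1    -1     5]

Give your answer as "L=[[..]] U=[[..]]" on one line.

  R1 -= -2·R0 → [0,-1,2]
  R2 -= 1·R0 → [0,-1,3]
  R2 -= 1·R1 → [0,0,1]

L=[[1,0,0],[-2,1,0],[1,1,1]] U=[[-1,0,2],[0,-1,2],[0,0,1]]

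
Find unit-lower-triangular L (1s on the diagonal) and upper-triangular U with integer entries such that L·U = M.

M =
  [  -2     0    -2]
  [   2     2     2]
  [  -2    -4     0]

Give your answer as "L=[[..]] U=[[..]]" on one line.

L=[[1,0,0],[-1,1,0],[1,-2,1]] U=[[-2,0,-2],[0,2,0],[0,0,2]]

  R1 -= -1·R0 → [0,2,0]
  R2 -= 1·R0 → [0,-4,2]
  R2 -= -2·R1 → [0,0,2]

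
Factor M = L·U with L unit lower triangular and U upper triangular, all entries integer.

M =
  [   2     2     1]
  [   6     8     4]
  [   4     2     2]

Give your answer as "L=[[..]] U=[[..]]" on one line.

L=[[1,0,0],[3,1,0],[2,-1,1]] U=[[2,2,1],[0,2,1],[0,0,1]]

  R1 -= 3·R0 → [0,2,1]
  R2 -= 2·R0 → [0,-2,0]
  R2 -= -1·R1 → [0,0,1]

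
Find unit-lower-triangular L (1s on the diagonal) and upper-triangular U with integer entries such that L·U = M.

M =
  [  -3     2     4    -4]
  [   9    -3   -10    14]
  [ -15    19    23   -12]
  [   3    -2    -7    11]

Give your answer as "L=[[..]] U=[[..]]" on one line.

L=[[1,0,0,0],[-3,1,0,0],[5,3,1,0],[-1,0,1,1]] U=[[-3,2,4,-4],[0,3,2,2],[0,0,-3,2],[0,0,0,5]]

  row1 -= -3·row0 → [0,3,2,2]
  row2 -= 5·row0 → [0,9,3,8]
  row3 -= -1·row0 → [0,0,-3,7]
  row2 -= 3·row1 → [0,0,-3,2]
  row3 -= 0·row1 → [0,0,-3,7]
  row3 -= 1·row2 → [0,0,0,5]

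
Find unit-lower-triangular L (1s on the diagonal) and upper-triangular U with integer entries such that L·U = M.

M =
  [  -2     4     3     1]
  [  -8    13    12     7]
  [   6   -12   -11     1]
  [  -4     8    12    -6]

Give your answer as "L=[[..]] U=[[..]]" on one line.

  row1 -= 4·row0 → [0,-3,0,3]
  row2 -= -3·row0 → [0,0,-2,4]
  row3 -= 2·row0 → [0,0,6,-8]
  row2 -= 0·row1 → [0,0,-2,4]
  row3 -= 0·row1 → [0,0,6,-8]
  row3 -= -3·row2 → [0,0,0,4]

L=[[1,0,0,0],[4,1,0,0],[-3,0,1,0],[2,0,-3,1]] U=[[-2,4,3,1],[0,-3,0,3],[0,0,-2,4],[0,0,0,4]]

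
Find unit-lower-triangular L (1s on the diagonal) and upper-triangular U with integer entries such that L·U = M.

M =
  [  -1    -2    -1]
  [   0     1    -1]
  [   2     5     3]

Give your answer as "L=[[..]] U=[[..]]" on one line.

L=[[1,0,0],[0,1,0],[-2,1,1]] U=[[-1,-2,-1],[0,1,-1],[0,0,2]]

  r1 -= 0·r0 → [0,1,-1]
  r2 -= -2·r0 → [0,1,1]
  r2 -= 1·r1 → [0,0,2]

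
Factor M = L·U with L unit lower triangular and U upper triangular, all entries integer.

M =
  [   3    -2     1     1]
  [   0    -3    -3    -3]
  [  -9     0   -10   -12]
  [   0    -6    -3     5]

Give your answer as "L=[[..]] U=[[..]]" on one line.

L=[[1,0,0,0],[0,1,0,0],[-3,2,1,0],[0,2,-3,1]] U=[[3,-2,1,1],[0,-3,-3,-3],[0,0,-1,-3],[0,0,0,2]]

  R1 -= 0·R0 → [0,-3,-3,-3]
  R2 -= -3·R0 → [0,-6,-7,-9]
  R3 -= 0·R0 → [0,-6,-3,5]
  R2 -= 2·R1 → [0,0,-1,-3]
  R3 -= 2·R1 → [0,0,3,11]
  R3 -= -3·R2 → [0,0,0,2]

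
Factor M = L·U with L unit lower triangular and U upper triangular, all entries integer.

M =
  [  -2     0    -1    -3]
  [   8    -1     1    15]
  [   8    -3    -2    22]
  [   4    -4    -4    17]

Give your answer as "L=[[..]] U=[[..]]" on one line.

  R1 -= -4·R0 → [0,-1,-3,3]
  R2 -= -4·R0 → [0,-3,-6,10]
  R3 -= -2·R0 → [0,-4,-6,11]
  R2 -= 3·R1 → [0,0,3,1]
  R3 -= 4·R1 → [0,0,6,-1]
  R3 -= 2·R2 → [0,0,0,-3]

L=[[1,0,0,0],[-4,1,0,0],[-4,3,1,0],[-2,4,2,1]] U=[[-2,0,-1,-3],[0,-1,-3,3],[0,0,3,1],[0,0,0,-3]]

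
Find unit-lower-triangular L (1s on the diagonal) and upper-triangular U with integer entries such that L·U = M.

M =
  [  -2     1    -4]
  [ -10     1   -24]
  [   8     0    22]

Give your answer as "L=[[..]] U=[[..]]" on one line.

L=[[1,0,0],[5,1,0],[-4,-1,1]] U=[[-2,1,-4],[0,-4,-4],[0,0,2]]

  row1 -= 5·row0 → [0,-4,-4]
  row2 -= -4·row0 → [0,4,6]
  row2 -= -1·row1 → [0,0,2]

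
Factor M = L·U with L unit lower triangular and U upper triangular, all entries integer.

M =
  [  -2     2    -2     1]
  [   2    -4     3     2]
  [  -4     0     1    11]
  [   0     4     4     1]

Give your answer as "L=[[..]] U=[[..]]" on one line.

L=[[1,0,0,0],[-1,1,0,0],[2,2,1,0],[0,-2,2,1]] U=[[-2,2,-2,1],[0,-2,1,3],[0,0,3,3],[0,0,0,1]]

  row1 -= -1·row0 → [0,-2,1,3]
  row2 -= 2·row0 → [0,-4,5,9]
  row3 -= 0·row0 → [0,4,4,1]
  row2 -= 2·row1 → [0,0,3,3]
  row3 -= -2·row1 → [0,0,6,7]
  row3 -= 2·row2 → [0,0,0,1]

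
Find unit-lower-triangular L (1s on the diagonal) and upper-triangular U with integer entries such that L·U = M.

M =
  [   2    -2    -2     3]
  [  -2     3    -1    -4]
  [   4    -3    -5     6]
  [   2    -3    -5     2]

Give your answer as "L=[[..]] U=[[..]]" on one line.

L=[[1,0,0,0],[-1,1,0,0],[2,1,1,0],[1,-1,-3,1]] U=[[2,-2,-2,3],[0,1,-3,-1],[0,0,2,1],[0,0,0,1]]

  R1 -= -1·R0 → [0,1,-3,-1]
  R2 -= 2·R0 → [0,1,-1,0]
  R3 -= 1·R0 → [0,-1,-3,-1]
  R2 -= 1·R1 → [0,0,2,1]
  R3 -= -1·R1 → [0,0,-6,-2]
  R3 -= -3·R2 → [0,0,0,1]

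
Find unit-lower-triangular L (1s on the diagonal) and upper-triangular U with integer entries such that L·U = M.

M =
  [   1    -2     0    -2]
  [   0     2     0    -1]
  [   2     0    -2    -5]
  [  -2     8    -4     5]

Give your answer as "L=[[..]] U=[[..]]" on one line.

L=[[1,0,0,0],[0,1,0,0],[2,2,1,0],[-2,2,2,1]] U=[[1,-2,0,-2],[0,2,0,-1],[0,0,-2,1],[0,0,0,1]]

  row1 -= 0·row0 → [0,2,0,-1]
  row2 -= 2·row0 → [0,4,-2,-1]
  row3 -= -2·row0 → [0,4,-4,1]
  row2 -= 2·row1 → [0,0,-2,1]
  row3 -= 2·row1 → [0,0,-4,3]
  row3 -= 2·row2 → [0,0,0,1]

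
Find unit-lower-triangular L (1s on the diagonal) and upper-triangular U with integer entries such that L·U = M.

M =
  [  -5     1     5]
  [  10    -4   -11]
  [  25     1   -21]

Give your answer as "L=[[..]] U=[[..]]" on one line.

  R1 -= -2·R0 → [0,-2,-1]
  R2 -= -5·R0 → [0,6,4]
  R2 -= -3·R1 → [0,0,1]

L=[[1,0,0],[-2,1,0],[-5,-3,1]] U=[[-5,1,5],[0,-2,-1],[0,0,1]]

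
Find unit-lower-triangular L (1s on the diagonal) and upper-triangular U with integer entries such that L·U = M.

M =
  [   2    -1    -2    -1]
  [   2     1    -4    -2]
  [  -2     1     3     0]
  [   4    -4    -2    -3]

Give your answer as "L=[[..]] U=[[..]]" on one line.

  R1 -= 1·R0 → [0,2,-2,-1]
  R2 -= -1·R0 → [0,0,1,-1]
  R3 -= 2·R0 → [0,-2,2,-1]
  R2 -= 0·R1 → [0,0,1,-1]
  R3 -= -1·R1 → [0,0,0,-2]
  R3 -= 0·R2 → [0,0,0,-2]

L=[[1,0,0,0],[1,1,0,0],[-1,0,1,0],[2,-1,0,1]] U=[[2,-1,-2,-1],[0,2,-2,-1],[0,0,1,-1],[0,0,0,-2]]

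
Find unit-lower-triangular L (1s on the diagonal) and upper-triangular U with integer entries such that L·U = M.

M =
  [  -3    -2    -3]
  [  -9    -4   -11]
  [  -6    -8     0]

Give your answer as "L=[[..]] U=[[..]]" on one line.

  R1 -= 3·R0 → [0,2,-2]
  R2 -= 2·R0 → [0,-4,6]
  R2 -= -2·R1 → [0,0,2]

L=[[1,0,0],[3,1,0],[2,-2,1]] U=[[-3,-2,-3],[0,2,-2],[0,0,2]]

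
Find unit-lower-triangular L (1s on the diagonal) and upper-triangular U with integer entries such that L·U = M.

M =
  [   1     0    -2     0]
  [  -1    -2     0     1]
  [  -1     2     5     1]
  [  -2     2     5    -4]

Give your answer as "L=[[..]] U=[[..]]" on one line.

L=[[1,0,0,0],[-1,1,0,0],[-1,-1,1,0],[-2,-1,-1,1]] U=[[1,0,-2,0],[0,-2,-2,1],[0,0,1,2],[0,0,0,-1]]

  r1 -= -1·r0 → [0,-2,-2,1]
  r2 -= -1·r0 → [0,2,3,1]
  r3 -= -2·r0 → [0,2,1,-4]
  r2 -= -1·r1 → [0,0,1,2]
  r3 -= -1·r1 → [0,0,-1,-3]
  r3 -= -1·r2 → [0,0,0,-1]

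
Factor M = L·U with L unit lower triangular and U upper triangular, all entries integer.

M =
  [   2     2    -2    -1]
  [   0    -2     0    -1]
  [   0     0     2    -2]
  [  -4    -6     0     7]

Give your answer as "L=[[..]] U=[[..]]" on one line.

  row1 -= 0·row0 → [0,-2,0,-1]
  row2 -= 0·row0 → [0,0,2,-2]
  row3 -= -2·row0 → [0,-2,-4,5]
  row2 -= 0·row1 → [0,0,2,-2]
  row3 -= 1·row1 → [0,0,-4,6]
  row3 -= -2·row2 → [0,0,0,2]

L=[[1,0,0,0],[0,1,0,0],[0,0,1,0],[-2,1,-2,1]] U=[[2,2,-2,-1],[0,-2,0,-1],[0,0,2,-2],[0,0,0,2]]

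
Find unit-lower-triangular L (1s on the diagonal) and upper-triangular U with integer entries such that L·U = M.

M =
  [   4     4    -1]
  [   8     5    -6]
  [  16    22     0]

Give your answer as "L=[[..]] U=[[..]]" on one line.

  r1 -= 2·r0 → [0,-3,-4]
  r2 -= 4·r0 → [0,6,4]
  r2 -= -2·r1 → [0,0,-4]

L=[[1,0,0],[2,1,0],[4,-2,1]] U=[[4,4,-1],[0,-3,-4],[0,0,-4]]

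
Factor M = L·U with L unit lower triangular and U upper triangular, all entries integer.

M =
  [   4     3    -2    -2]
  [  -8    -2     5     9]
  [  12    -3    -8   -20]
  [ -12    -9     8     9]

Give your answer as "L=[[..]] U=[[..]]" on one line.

L=[[1,0,0,0],[-2,1,0,0],[3,-3,1,0],[-3,0,2,1]] U=[[4,3,-2,-2],[0,4,1,5],[0,0,1,1],[0,0,0,1]]

  r1 -= -2·r0 → [0,4,1,5]
  r2 -= 3·r0 → [0,-12,-2,-14]
  r3 -= -3·r0 → [0,0,2,3]
  r2 -= -3·r1 → [0,0,1,1]
  r3 -= 0·r1 → [0,0,2,3]
  r3 -= 2·r2 → [0,0,0,1]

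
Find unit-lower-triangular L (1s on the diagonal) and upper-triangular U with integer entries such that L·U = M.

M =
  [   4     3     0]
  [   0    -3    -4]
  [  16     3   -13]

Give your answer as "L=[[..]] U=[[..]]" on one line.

  r1 -= 0·r0 → [0,-3,-4]
  r2 -= 4·r0 → [0,-9,-13]
  r2 -= 3·r1 → [0,0,-1]

L=[[1,0,0],[0,1,0],[4,3,1]] U=[[4,3,0],[0,-3,-4],[0,0,-1]]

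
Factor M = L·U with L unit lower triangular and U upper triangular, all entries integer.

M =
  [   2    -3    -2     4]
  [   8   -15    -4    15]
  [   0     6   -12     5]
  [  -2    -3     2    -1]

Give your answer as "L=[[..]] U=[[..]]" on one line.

L=[[1,0,0,0],[4,1,0,0],[0,-2,1,0],[-1,2,2,1]] U=[[2,-3,-2,4],[0,-3,4,-1],[0,0,-4,3],[0,0,0,-1]]

  r1 -= 4·r0 → [0,-3,4,-1]
  r2 -= 0·r0 → [0,6,-12,5]
  r3 -= -1·r0 → [0,-6,0,3]
  r2 -= -2·r1 → [0,0,-4,3]
  r3 -= 2·r1 → [0,0,-8,5]
  r3 -= 2·r2 → [0,0,0,-1]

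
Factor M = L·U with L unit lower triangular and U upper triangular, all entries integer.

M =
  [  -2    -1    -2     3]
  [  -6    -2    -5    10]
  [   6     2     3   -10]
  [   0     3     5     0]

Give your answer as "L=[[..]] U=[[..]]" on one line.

L=[[1,0,0,0],[3,1,0,0],[-3,-1,1,0],[0,3,-1,1]] U=[[-2,-1,-2,3],[0,1,1,1],[0,0,-2,0],[0,0,0,-3]]

  row1 -= 3·row0 → [0,1,1,1]
  row2 -= -3·row0 → [0,-1,-3,-1]
  row3 -= 0·row0 → [0,3,5,0]
  row2 -= -1·row1 → [0,0,-2,0]
  row3 -= 3·row1 → [0,0,2,-3]
  row3 -= -1·row2 → [0,0,0,-3]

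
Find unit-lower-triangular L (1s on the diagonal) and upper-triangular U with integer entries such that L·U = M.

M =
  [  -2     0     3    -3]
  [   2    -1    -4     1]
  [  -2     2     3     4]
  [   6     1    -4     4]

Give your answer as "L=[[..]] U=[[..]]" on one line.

L=[[1,0,0,0],[-1,1,0,0],[1,-2,1,0],[-3,-1,-2,1]] U=[[-2,0,3,-3],[0,-1,-1,-2],[0,0,-2,3],[0,0,0,-1]]

  R1 -= -1·R0 → [0,-1,-1,-2]
  R2 -= 1·R0 → [0,2,0,7]
  R3 -= -3·R0 → [0,1,5,-5]
  R2 -= -2·R1 → [0,0,-2,3]
  R3 -= -1·R1 → [0,0,4,-7]
  R3 -= -2·R2 → [0,0,0,-1]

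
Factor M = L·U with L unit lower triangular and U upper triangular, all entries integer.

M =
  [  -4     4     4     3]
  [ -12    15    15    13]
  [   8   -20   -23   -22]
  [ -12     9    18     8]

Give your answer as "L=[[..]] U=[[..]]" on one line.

L=[[1,0,0,0],[3,1,0,0],[-2,-4,1,0],[3,-1,-3,1]] U=[[-4,4,4,3],[0,3,3,4],[0,0,-3,0],[0,0,0,3]]

  R1 -= 3·R0 → [0,3,3,4]
  R2 -= -2·R0 → [0,-12,-15,-16]
  R3 -= 3·R0 → [0,-3,6,-1]
  R2 -= -4·R1 → [0,0,-3,0]
  R3 -= -1·R1 → [0,0,9,3]
  R3 -= -3·R2 → [0,0,0,3]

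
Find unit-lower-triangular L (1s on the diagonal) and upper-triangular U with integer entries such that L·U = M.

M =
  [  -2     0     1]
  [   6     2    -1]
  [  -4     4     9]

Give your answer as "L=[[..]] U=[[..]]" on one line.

L=[[1,0,0],[-3,1,0],[2,2,1]] U=[[-2,0,1],[0,2,2],[0,0,3]]

  R1 -= -3·R0 → [0,2,2]
  R2 -= 2·R0 → [0,4,7]
  R2 -= 2·R1 → [0,0,3]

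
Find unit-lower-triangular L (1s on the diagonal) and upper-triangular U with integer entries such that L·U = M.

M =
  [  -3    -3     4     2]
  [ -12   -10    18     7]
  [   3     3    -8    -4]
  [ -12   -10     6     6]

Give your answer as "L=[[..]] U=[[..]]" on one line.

  r1 -= 4·r0 → [0,2,2,-1]
  r2 -= -1·r0 → [0,0,-4,-2]
  r3 -= 4·r0 → [0,2,-10,-2]
  r2 -= 0·r1 → [0,0,-4,-2]
  r3 -= 1·r1 → [0,0,-12,-1]
  r3 -= 3·r2 → [0,0,0,5]

L=[[1,0,0,0],[4,1,0,0],[-1,0,1,0],[4,1,3,1]] U=[[-3,-3,4,2],[0,2,2,-1],[0,0,-4,-2],[0,0,0,5]]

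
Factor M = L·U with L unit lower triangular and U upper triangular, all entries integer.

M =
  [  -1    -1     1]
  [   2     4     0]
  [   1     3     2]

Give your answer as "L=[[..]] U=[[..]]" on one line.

L=[[1,0,0],[-2,1,0],[-1,1,1]] U=[[-1,-1,1],[0,2,2],[0,0,1]]

  R1 -= -2·R0 → [0,2,2]
  R2 -= -1·R0 → [0,2,3]
  R2 -= 1·R1 → [0,0,1]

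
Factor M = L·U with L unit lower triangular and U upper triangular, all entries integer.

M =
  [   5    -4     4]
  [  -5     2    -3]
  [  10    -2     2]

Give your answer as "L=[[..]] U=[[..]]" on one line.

  r1 -= -1·r0 → [0,-2,1]
  r2 -= 2·r0 → [0,6,-6]
  r2 -= -3·r1 → [0,0,-3]

L=[[1,0,0],[-1,1,0],[2,-3,1]] U=[[5,-4,4],[0,-2,1],[0,0,-3]]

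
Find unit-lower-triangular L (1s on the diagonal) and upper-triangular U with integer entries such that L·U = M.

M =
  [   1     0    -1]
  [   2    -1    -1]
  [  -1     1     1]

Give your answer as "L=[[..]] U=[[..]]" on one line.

  R1 -= 2·R0 → [0,-1,1]
  R2 -= -1·R0 → [0,1,0]
  R2 -= -1·R1 → [0,0,1]

L=[[1,0,0],[2,1,0],[-1,-1,1]] U=[[1,0,-1],[0,-1,1],[0,0,1]]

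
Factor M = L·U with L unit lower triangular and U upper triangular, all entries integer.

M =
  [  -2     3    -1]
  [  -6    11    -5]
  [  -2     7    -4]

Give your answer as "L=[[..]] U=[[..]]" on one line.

L=[[1,0,0],[3,1,0],[1,2,1]] U=[[-2,3,-1],[0,2,-2],[0,0,1]]

  row1 -= 3·row0 → [0,2,-2]
  row2 -= 1·row0 → [0,4,-3]
  row2 -= 2·row1 → [0,0,1]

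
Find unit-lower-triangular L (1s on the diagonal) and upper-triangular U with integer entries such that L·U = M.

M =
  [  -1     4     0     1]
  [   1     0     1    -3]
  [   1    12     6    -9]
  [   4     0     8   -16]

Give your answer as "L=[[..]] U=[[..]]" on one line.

L=[[1,0,0,0],[-1,1,0,0],[-1,4,1,0],[-4,4,2,1]] U=[[-1,4,0,1],[0,4,1,-2],[0,0,2,0],[0,0,0,-4]]

  row1 -= -1·row0 → [0,4,1,-2]
  row2 -= -1·row0 → [0,16,6,-8]
  row3 -= -4·row0 → [0,16,8,-12]
  row2 -= 4·row1 → [0,0,2,0]
  row3 -= 4·row1 → [0,0,4,-4]
  row3 -= 2·row2 → [0,0,0,-4]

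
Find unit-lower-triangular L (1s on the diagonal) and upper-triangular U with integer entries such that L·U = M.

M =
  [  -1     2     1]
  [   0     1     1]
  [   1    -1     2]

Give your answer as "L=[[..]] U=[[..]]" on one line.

L=[[1,0,0],[0,1,0],[-1,1,1]] U=[[-1,2,1],[0,1,1],[0,0,2]]

  r1 -= 0·r0 → [0,1,1]
  r2 -= -1·r0 → [0,1,3]
  r2 -= 1·r1 → [0,0,2]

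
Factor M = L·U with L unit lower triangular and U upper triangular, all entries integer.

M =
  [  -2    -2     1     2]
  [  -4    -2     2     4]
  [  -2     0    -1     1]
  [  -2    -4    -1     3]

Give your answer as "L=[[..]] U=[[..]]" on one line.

L=[[1,0,0,0],[2,1,0,0],[1,1,1,0],[1,-1,1,1]] U=[[-2,-2,1,2],[0,2,0,0],[0,0,-2,-1],[0,0,0,2]]

  r1 -= 2·r0 → [0,2,0,0]
  r2 -= 1·r0 → [0,2,-2,-1]
  r3 -= 1·r0 → [0,-2,-2,1]
  r2 -= 1·r1 → [0,0,-2,-1]
  r3 -= -1·r1 → [0,0,-2,1]
  r3 -= 1·r2 → [0,0,0,2]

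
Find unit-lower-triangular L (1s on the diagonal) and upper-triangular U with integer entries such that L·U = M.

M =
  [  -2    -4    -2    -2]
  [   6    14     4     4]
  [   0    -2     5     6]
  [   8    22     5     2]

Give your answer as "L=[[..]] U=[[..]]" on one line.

L=[[1,0,0,0],[-3,1,0,0],[0,-1,1,0],[-4,3,1,1]] U=[[-2,-4,-2,-2],[0,2,-2,-2],[0,0,3,4],[0,0,0,-4]]

  R1 -= -3·R0 → [0,2,-2,-2]
  R2 -= 0·R0 → [0,-2,5,6]
  R3 -= -4·R0 → [0,6,-3,-6]
  R2 -= -1·R1 → [0,0,3,4]
  R3 -= 3·R1 → [0,0,3,0]
  R3 -= 1·R2 → [0,0,0,-4]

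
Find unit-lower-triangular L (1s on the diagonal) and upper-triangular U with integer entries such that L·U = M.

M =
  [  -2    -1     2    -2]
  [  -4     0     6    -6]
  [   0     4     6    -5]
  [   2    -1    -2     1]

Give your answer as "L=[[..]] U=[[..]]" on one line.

L=[[1,0,0,0],[2,1,0,0],[0,2,1,0],[-1,-1,1,1]] U=[[-2,-1,2,-2],[0,2,2,-2],[0,0,2,-1],[0,0,0,-2]]

  row1 -= 2·row0 → [0,2,2,-2]
  row2 -= 0·row0 → [0,4,6,-5]
  row3 -= -1·row0 → [0,-2,0,-1]
  row2 -= 2·row1 → [0,0,2,-1]
  row3 -= -1·row1 → [0,0,2,-3]
  row3 -= 1·row2 → [0,0,0,-2]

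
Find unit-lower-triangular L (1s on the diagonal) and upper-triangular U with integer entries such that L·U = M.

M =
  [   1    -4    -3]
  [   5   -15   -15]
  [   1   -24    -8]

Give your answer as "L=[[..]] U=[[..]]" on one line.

  R1 -= 5·R0 → [0,5,0]
  R2 -= 1·R0 → [0,-20,-5]
  R2 -= -4·R1 → [0,0,-5]

L=[[1,0,0],[5,1,0],[1,-4,1]] U=[[1,-4,-3],[0,5,0],[0,0,-5]]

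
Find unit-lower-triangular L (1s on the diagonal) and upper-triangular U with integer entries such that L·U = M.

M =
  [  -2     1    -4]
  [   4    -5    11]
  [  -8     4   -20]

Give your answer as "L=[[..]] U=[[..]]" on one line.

  row1 -= -2·row0 → [0,-3,3]
  row2 -= 4·row0 → [0,0,-4]
  row2 -= 0·row1 → [0,0,-4]

L=[[1,0,0],[-2,1,0],[4,0,1]] U=[[-2,1,-4],[0,-3,3],[0,0,-4]]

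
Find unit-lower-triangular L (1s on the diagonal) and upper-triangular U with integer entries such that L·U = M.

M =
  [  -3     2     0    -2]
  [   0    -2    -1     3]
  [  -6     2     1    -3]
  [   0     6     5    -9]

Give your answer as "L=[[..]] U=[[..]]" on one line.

L=[[1,0,0,0],[0,1,0,0],[2,1,1,0],[0,-3,1,1]] U=[[-3,2,0,-2],[0,-2,-1,3],[0,0,2,-2],[0,0,0,2]]

  R1 -= 0·R0 → [0,-2,-1,3]
  R2 -= 2·R0 → [0,-2,1,1]
  R3 -= 0·R0 → [0,6,5,-9]
  R2 -= 1·R1 → [0,0,2,-2]
  R3 -= -3·R1 → [0,0,2,0]
  R3 -= 1·R2 → [0,0,0,2]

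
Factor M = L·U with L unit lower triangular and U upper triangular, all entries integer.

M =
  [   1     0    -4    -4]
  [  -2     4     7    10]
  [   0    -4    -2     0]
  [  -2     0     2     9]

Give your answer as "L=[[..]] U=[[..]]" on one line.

  R1 -= -2·R0 → [0,4,-1,2]
  R2 -= 0·R0 → [0,-4,-2,0]
  R3 -= -2·R0 → [0,0,-6,1]
  R2 -= -1·R1 → [0,0,-3,2]
  R3 -= 0·R1 → [0,0,-6,1]
  R3 -= 2·R2 → [0,0,0,-3]

L=[[1,0,0,0],[-2,1,0,0],[0,-1,1,0],[-2,0,2,1]] U=[[1,0,-4,-4],[0,4,-1,2],[0,0,-3,2],[0,0,0,-3]]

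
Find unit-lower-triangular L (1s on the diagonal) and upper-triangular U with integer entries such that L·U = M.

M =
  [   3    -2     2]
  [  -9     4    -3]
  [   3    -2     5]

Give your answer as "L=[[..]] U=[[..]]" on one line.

  R1 -= -3·R0 → [0,-2,3]
  R2 -= 1·R0 → [0,0,3]
  R2 -= 0·R1 → [0,0,3]

L=[[1,0,0],[-3,1,0],[1,0,1]] U=[[3,-2,2],[0,-2,3],[0,0,3]]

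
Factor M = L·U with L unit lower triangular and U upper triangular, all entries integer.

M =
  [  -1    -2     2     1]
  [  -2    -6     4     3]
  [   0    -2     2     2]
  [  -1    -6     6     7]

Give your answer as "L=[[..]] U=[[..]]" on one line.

  row1 -= 2·row0 → [0,-2,0,1]
  row2 -= 0·row0 → [0,-2,2,2]
  row3 -= 1·row0 → [0,-4,4,6]
  row2 -= 1·row1 → [0,0,2,1]
  row3 -= 2·row1 → [0,0,4,4]
  row3 -= 2·row2 → [0,0,0,2]

L=[[1,0,0,0],[2,1,0,0],[0,1,1,0],[1,2,2,1]] U=[[-1,-2,2,1],[0,-2,0,1],[0,0,2,1],[0,0,0,2]]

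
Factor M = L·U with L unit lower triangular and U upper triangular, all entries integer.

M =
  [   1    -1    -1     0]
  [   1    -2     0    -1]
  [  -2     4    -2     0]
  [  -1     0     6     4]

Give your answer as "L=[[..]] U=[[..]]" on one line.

L=[[1,0,0,0],[1,1,0,0],[-2,-2,1,0],[-1,1,-2,1]] U=[[1,-1,-1,0],[0,-1,1,-1],[0,0,-2,-2],[0,0,0,1]]

  R1 -= 1·R0 → [0,-1,1,-1]
  R2 -= -2·R0 → [0,2,-4,0]
  R3 -= -1·R0 → [0,-1,5,4]
  R2 -= -2·R1 → [0,0,-2,-2]
  R3 -= 1·R1 → [0,0,4,5]
  R3 -= -2·R2 → [0,0,0,1]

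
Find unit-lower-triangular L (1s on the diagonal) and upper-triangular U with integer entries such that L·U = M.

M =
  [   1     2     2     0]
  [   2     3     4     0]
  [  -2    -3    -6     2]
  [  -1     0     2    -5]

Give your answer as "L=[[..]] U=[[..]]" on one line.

L=[[1,0,0,0],[2,1,0,0],[-2,-1,1,0],[-1,-2,-2,1]] U=[[1,2,2,0],[0,-1,0,0],[0,0,-2,2],[0,0,0,-1]]

  R1 -= 2·R0 → [0,-1,0,0]
  R2 -= -2·R0 → [0,1,-2,2]
  R3 -= -1·R0 → [0,2,4,-5]
  R2 -= -1·R1 → [0,0,-2,2]
  R3 -= -2·R1 → [0,0,4,-5]
  R3 -= -2·R2 → [0,0,0,-1]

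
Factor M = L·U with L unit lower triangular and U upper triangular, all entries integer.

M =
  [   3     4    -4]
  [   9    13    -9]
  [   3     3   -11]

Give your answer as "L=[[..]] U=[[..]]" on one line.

L=[[1,0,0],[3,1,0],[1,-1,1]] U=[[3,4,-4],[0,1,3],[0,0,-4]]

  r1 -= 3·r0 → [0,1,3]
  r2 -= 1·r0 → [0,-1,-7]
  r2 -= -1·r1 → [0,0,-4]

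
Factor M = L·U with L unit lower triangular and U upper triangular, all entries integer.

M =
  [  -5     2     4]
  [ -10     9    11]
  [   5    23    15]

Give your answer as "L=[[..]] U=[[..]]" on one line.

  row1 -= 2·row0 → [0,5,3]
  row2 -= -1·row0 → [0,25,19]
  row2 -= 5·row1 → [0,0,4]

L=[[1,0,0],[2,1,0],[-1,5,1]] U=[[-5,2,4],[0,5,3],[0,0,4]]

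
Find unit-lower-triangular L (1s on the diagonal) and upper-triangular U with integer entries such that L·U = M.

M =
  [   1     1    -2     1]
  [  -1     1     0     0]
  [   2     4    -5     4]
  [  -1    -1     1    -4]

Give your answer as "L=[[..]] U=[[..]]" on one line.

  r1 -= -1·r0 → [0,2,-2,1]
  r2 -= 2·r0 → [0,2,-1,2]
  r3 -= -1·r0 → [0,0,-1,-3]
  r2 -= 1·r1 → [0,0,1,1]
  r3 -= 0·r1 → [0,0,-1,-3]
  r3 -= -1·r2 → [0,0,0,-2]

L=[[1,0,0,0],[-1,1,0,0],[2,1,1,0],[-1,0,-1,1]] U=[[1,1,-2,1],[0,2,-2,1],[0,0,1,1],[0,0,0,-2]]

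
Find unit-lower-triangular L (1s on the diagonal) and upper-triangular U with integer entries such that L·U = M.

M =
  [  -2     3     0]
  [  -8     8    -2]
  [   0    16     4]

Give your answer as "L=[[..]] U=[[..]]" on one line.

  row1 -= 4·row0 → [0,-4,-2]
  row2 -= 0·row0 → [0,16,4]
  row2 -= -4·row1 → [0,0,-4]

L=[[1,0,0],[4,1,0],[0,-4,1]] U=[[-2,3,0],[0,-4,-2],[0,0,-4]]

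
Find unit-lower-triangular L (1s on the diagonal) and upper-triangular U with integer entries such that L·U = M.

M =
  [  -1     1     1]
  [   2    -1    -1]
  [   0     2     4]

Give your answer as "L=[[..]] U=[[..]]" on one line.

L=[[1,0,0],[-2,1,0],[0,2,1]] U=[[-1,1,1],[0,1,1],[0,0,2]]

  R1 -= -2·R0 → [0,1,1]
  R2 -= 0·R0 → [0,2,4]
  R2 -= 2·R1 → [0,0,2]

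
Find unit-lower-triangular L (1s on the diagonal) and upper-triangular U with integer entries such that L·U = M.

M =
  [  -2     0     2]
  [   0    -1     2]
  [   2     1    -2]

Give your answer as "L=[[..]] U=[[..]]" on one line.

  r1 -= 0·r0 → [0,-1,2]
  r2 -= -1·r0 → [0,1,0]
  r2 -= -1·r1 → [0,0,2]

L=[[1,0,0],[0,1,0],[-1,-1,1]] U=[[-2,0,2],[0,-1,2],[0,0,2]]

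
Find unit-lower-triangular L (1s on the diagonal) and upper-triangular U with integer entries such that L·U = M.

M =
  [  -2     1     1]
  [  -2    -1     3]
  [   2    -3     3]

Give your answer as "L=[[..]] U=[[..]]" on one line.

L=[[1,0,0],[1,1,0],[-1,1,1]] U=[[-2,1,1],[0,-2,2],[0,0,2]]

  r1 -= 1·r0 → [0,-2,2]
  r2 -= -1·r0 → [0,-2,4]
  r2 -= 1·r1 → [0,0,2]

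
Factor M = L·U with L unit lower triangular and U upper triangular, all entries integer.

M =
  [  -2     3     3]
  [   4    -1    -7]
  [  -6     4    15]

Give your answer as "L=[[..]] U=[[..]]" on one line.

  R1 -= -2·R0 → [0,5,-1]
  R2 -= 3·R0 → [0,-5,6]
  R2 -= -1·R1 → [0,0,5]

L=[[1,0,0],[-2,1,0],[3,-1,1]] U=[[-2,3,3],[0,5,-1],[0,0,5]]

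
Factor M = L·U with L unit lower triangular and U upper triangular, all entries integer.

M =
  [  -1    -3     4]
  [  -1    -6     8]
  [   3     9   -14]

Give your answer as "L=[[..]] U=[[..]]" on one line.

L=[[1,0,0],[1,1,0],[-3,0,1]] U=[[-1,-3,4],[0,-3,4],[0,0,-2]]

  row1 -= 1·row0 → [0,-3,4]
  row2 -= -3·row0 → [0,0,-2]
  row2 -= 0·row1 → [0,0,-2]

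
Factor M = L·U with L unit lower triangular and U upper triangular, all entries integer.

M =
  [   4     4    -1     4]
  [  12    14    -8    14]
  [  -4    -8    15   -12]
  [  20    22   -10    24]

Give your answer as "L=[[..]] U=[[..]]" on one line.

  R1 -= 3·R0 → [0,2,-5,2]
  R2 -= -1·R0 → [0,-4,14,-8]
  R3 -= 5·R0 → [0,2,-5,4]
  R2 -= -2·R1 → [0,0,4,-4]
  R3 -= 1·R1 → [0,0,0,2]
  R3 -= 0·R2 → [0,0,0,2]

L=[[1,0,0,0],[3,1,0,0],[-1,-2,1,0],[5,1,0,1]] U=[[4,4,-1,4],[0,2,-5,2],[0,0,4,-4],[0,0,0,2]]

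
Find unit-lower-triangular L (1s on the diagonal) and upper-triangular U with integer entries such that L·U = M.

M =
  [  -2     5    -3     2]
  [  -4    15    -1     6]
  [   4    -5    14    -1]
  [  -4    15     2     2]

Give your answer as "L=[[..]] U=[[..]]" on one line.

L=[[1,0,0,0],[2,1,0,0],[-2,1,1,0],[2,1,1,1]] U=[[-2,5,-3,2],[0,5,5,2],[0,0,3,1],[0,0,0,-5]]

  R1 -= 2·R0 → [0,5,5,2]
  R2 -= -2·R0 → [0,5,8,3]
  R3 -= 2·R0 → [0,5,8,-2]
  R2 -= 1·R1 → [0,0,3,1]
  R3 -= 1·R1 → [0,0,3,-4]
  R3 -= 1·R2 → [0,0,0,-5]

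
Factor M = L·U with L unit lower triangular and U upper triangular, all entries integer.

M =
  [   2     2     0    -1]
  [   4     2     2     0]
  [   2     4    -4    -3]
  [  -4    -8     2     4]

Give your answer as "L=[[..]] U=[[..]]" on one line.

L=[[1,0,0,0],[2,1,0,0],[1,-1,1,0],[-2,2,1,1]] U=[[2,2,0,-1],[0,-2,2,2],[0,0,-2,0],[0,0,0,-2]]

  r1 -= 2·r0 → [0,-2,2,2]
  r2 -= 1·r0 → [0,2,-4,-2]
  r3 -= -2·r0 → [0,-4,2,2]
  r2 -= -1·r1 → [0,0,-2,0]
  r3 -= 2·r1 → [0,0,-2,-2]
  r3 -= 1·r2 → [0,0,0,-2]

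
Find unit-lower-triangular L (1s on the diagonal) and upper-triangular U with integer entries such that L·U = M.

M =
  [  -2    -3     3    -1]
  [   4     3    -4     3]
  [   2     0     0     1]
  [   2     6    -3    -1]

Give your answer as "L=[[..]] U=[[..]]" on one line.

L=[[1,0,0,0],[-2,1,0,0],[-1,1,1,0],[-1,-1,2,1]] U=[[-2,-3,3,-1],[0,-3,2,1],[0,0,1,-1],[0,0,0,1]]

  row1 -= -2·row0 → [0,-3,2,1]
  row2 -= -1·row0 → [0,-3,3,0]
  row3 -= -1·row0 → [0,3,0,-2]
  row2 -= 1·row1 → [0,0,1,-1]
  row3 -= -1·row1 → [0,0,2,-1]
  row3 -= 2·row2 → [0,0,0,1]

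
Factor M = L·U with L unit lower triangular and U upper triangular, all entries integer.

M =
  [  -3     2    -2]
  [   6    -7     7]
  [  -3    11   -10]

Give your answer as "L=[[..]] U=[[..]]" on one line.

L=[[1,0,0],[-2,1,0],[1,-3,1]] U=[[-3,2,-2],[0,-3,3],[0,0,1]]

  row1 -= -2·row0 → [0,-3,3]
  row2 -= 1·row0 → [0,9,-8]
  row2 -= -3·row1 → [0,0,1]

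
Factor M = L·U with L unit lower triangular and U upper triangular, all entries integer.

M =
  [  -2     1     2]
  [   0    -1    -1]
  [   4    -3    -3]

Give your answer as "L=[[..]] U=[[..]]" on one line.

  row1 -= 0·row0 → [0,-1,-1]
  row2 -= -2·row0 → [0,-1,1]
  row2 -= 1·row1 → [0,0,2]

L=[[1,0,0],[0,1,0],[-2,1,1]] U=[[-2,1,2],[0,-1,-1],[0,0,2]]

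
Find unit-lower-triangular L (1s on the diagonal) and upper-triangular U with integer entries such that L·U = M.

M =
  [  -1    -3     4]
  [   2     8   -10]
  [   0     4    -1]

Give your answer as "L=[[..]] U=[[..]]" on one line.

L=[[1,0,0],[-2,1,0],[0,2,1]] U=[[-1,-3,4],[0,2,-2],[0,0,3]]

  row1 -= -2·row0 → [0,2,-2]
  row2 -= 0·row0 → [0,4,-1]
  row2 -= 2·row1 → [0,0,3]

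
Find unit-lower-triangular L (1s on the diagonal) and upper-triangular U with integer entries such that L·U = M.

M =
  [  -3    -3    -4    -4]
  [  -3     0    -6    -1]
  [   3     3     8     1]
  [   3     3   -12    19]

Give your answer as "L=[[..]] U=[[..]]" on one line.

  R1 -= 1·R0 → [0,3,-2,3]
  R2 -= -1·R0 → [0,0,4,-3]
  R3 -= -1·R0 → [0,0,-16,15]
  R2 -= 0·R1 → [0,0,4,-3]
  R3 -= 0·R1 → [0,0,-16,15]
  R3 -= -4·R2 → [0,0,0,3]

L=[[1,0,0,0],[1,1,0,0],[-1,0,1,0],[-1,0,-4,1]] U=[[-3,-3,-4,-4],[0,3,-2,3],[0,0,4,-3],[0,0,0,3]]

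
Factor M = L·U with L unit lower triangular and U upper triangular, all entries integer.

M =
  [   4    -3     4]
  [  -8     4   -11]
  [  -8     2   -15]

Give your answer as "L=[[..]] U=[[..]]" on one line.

  row1 -= -2·row0 → [0,-2,-3]
  row2 -= -2·row0 → [0,-4,-7]
  row2 -= 2·row1 → [0,0,-1]

L=[[1,0,0],[-2,1,0],[-2,2,1]] U=[[4,-3,4],[0,-2,-3],[0,0,-1]]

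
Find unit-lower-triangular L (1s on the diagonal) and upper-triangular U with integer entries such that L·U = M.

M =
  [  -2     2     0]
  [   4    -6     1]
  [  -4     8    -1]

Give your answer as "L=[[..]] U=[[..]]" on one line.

L=[[1,0,0],[-2,1,0],[2,-2,1]] U=[[-2,2,0],[0,-2,1],[0,0,1]]

  row1 -= -2·row0 → [0,-2,1]
  row2 -= 2·row0 → [0,4,-1]
  row2 -= -2·row1 → [0,0,1]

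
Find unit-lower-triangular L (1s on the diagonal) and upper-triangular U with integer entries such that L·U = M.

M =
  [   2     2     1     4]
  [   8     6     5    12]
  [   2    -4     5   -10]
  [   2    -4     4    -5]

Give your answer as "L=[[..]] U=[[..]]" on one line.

L=[[1,0,0,0],[4,1,0,0],[1,3,1,0],[1,3,0,1]] U=[[2,2,1,4],[0,-2,1,-4],[0,0,1,-2],[0,0,0,3]]

  r1 -= 4·r0 → [0,-2,1,-4]
  r2 -= 1·r0 → [0,-6,4,-14]
  r3 -= 1·r0 → [0,-6,3,-9]
  r2 -= 3·r1 → [0,0,1,-2]
  r3 -= 3·r1 → [0,0,0,3]
  r3 -= 0·r2 → [0,0,0,3]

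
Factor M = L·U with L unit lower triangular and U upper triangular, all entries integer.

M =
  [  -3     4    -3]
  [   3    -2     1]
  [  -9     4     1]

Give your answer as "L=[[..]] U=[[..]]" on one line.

L=[[1,0,0],[-1,1,0],[3,-4,1]] U=[[-3,4,-3],[0,2,-2],[0,0,2]]

  r1 -= -1·r0 → [0,2,-2]
  r2 -= 3·r0 → [0,-8,10]
  r2 -= -4·r1 → [0,0,2]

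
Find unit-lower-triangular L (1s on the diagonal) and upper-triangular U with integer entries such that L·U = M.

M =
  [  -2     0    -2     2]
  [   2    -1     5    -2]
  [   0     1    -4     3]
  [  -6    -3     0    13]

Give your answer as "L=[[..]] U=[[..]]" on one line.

  R1 -= -1·R0 → [0,-1,3,0]
  R2 -= 0·R0 → [0,1,-4,3]
  R3 -= 3·R0 → [0,-3,6,7]
  R2 -= -1·R1 → [0,0,-1,3]
  R3 -= 3·R1 → [0,0,-3,7]
  R3 -= 3·R2 → [0,0,0,-2]

L=[[1,0,0,0],[-1,1,0,0],[0,-1,1,0],[3,3,3,1]] U=[[-2,0,-2,2],[0,-1,3,0],[0,0,-1,3],[0,0,0,-2]]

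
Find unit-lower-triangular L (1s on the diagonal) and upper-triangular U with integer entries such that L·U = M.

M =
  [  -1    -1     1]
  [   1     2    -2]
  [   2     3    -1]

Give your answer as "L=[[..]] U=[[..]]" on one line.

  R1 -= -1·R0 → [0,1,-1]
  R2 -= -2·R0 → [0,1,1]
  R2 -= 1·R1 → [0,0,2]

L=[[1,0,0],[-1,1,0],[-2,1,1]] U=[[-1,-1,1],[0,1,-1],[0,0,2]]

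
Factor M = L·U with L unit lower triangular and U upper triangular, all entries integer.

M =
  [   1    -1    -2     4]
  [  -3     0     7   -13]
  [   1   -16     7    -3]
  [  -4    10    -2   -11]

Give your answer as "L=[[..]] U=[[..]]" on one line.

  r1 -= -3·r0 → [0,-3,1,-1]
  r2 -= 1·r0 → [0,-15,9,-7]
  r3 -= -4·r0 → [0,6,-10,5]
  r2 -= 5·r1 → [0,0,4,-2]
  r3 -= -2·r1 → [0,0,-8,3]
  r3 -= -2·r2 → [0,0,0,-1]

L=[[1,0,0,0],[-3,1,0,0],[1,5,1,0],[-4,-2,-2,1]] U=[[1,-1,-2,4],[0,-3,1,-1],[0,0,4,-2],[0,0,0,-1]]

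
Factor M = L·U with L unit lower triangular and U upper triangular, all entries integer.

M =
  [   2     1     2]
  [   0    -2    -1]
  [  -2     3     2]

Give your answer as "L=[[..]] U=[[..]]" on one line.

L=[[1,0,0],[0,1,0],[-1,-2,1]] U=[[2,1,2],[0,-2,-1],[0,0,2]]

  row1 -= 0·row0 → [0,-2,-1]
  row2 -= -1·row0 → [0,4,4]
  row2 -= -2·row1 → [0,0,2]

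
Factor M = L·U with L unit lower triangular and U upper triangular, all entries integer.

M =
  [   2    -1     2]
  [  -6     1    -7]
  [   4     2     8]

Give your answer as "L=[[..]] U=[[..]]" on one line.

L=[[1,0,0],[-3,1,0],[2,-2,1]] U=[[2,-1,2],[0,-2,-1],[0,0,2]]

  row1 -= -3·row0 → [0,-2,-1]
  row2 -= 2·row0 → [0,4,4]
  row2 -= -2·row1 → [0,0,2]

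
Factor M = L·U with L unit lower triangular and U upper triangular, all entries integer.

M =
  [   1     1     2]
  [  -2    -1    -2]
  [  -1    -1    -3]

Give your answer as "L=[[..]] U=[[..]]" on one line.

  r1 -= -2·r0 → [0,1,2]
  r2 -= -1·r0 → [0,0,-1]
  r2 -= 0·r1 → [0,0,-1]

L=[[1,0,0],[-2,1,0],[-1,0,1]] U=[[1,1,2],[0,1,2],[0,0,-1]]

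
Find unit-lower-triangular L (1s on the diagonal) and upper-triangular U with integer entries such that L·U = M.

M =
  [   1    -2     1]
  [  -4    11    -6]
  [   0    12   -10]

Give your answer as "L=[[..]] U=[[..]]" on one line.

  r1 -= -4·r0 → [0,3,-2]
  r2 -= 0·r0 → [0,12,-10]
  r2 -= 4·r1 → [0,0,-2]

L=[[1,0,0],[-4,1,0],[0,4,1]] U=[[1,-2,1],[0,3,-2],[0,0,-2]]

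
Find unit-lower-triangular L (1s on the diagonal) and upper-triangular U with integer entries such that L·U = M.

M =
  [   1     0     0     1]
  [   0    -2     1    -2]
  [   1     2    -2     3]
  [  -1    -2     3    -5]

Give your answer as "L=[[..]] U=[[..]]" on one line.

L=[[1,0,0,0],[0,1,0,0],[1,-1,1,0],[-1,1,-2,1]] U=[[1,0,0,1],[0,-2,1,-2],[0,0,-1,0],[0,0,0,-2]]

  r1 -= 0·r0 → [0,-2,1,-2]
  r2 -= 1·r0 → [0,2,-2,2]
  r3 -= -1·r0 → [0,-2,3,-4]
  r2 -= -1·r1 → [0,0,-1,0]
  r3 -= 1·r1 → [0,0,2,-2]
  r3 -= -2·r2 → [0,0,0,-2]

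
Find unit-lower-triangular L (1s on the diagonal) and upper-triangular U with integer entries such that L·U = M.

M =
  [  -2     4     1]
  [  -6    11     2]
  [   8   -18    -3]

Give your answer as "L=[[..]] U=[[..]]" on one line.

  r1 -= 3·r0 → [0,-1,-1]
  r2 -= -4·r0 → [0,-2,1]
  r2 -= 2·r1 → [0,0,3]

L=[[1,0,0],[3,1,0],[-4,2,1]] U=[[-2,4,1],[0,-1,-1],[0,0,3]]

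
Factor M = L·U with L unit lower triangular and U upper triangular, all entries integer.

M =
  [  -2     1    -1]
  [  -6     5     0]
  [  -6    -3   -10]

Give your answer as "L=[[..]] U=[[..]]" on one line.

  R1 -= 3·R0 → [0,2,3]
  R2 -= 3·R0 → [0,-6,-7]
  R2 -= -3·R1 → [0,0,2]

L=[[1,0,0],[3,1,0],[3,-3,1]] U=[[-2,1,-1],[0,2,3],[0,0,2]]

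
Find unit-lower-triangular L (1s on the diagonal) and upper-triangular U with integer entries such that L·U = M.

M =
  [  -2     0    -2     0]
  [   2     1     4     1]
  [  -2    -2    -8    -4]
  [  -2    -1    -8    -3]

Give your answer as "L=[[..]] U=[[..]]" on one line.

  r1 -= -1·r0 → [0,1,2,1]
  r2 -= 1·r0 → [0,-2,-6,-4]
  r3 -= 1·r0 → [0,-1,-6,-3]
  r2 -= -2·r1 → [0,0,-2,-2]
  r3 -= -1·r1 → [0,0,-4,-2]
  r3 -= 2·r2 → [0,0,0,2]

L=[[1,0,0,0],[-1,1,0,0],[1,-2,1,0],[1,-1,2,1]] U=[[-2,0,-2,0],[0,1,2,1],[0,0,-2,-2],[0,0,0,2]]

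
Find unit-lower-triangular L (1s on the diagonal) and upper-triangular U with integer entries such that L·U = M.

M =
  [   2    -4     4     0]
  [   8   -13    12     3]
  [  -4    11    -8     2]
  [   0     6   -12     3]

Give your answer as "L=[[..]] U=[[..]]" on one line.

  R1 -= 4·R0 → [0,3,-4,3]
  R2 -= -2·R0 → [0,3,0,2]
  R3 -= 0·R0 → [0,6,-12,3]
  R2 -= 1·R1 → [0,0,4,-1]
  R3 -= 2·R1 → [0,0,-4,-3]
  R3 -= -1·R2 → [0,0,0,-4]

L=[[1,0,0,0],[4,1,0,0],[-2,1,1,0],[0,2,-1,1]] U=[[2,-4,4,0],[0,3,-4,3],[0,0,4,-1],[0,0,0,-4]]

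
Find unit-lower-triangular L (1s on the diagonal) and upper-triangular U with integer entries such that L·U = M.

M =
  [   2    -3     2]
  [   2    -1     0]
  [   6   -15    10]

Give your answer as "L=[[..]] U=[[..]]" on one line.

L=[[1,0,0],[1,1,0],[3,-3,1]] U=[[2,-3,2],[0,2,-2],[0,0,-2]]

  R1 -= 1·R0 → [0,2,-2]
  R2 -= 3·R0 → [0,-6,4]
  R2 -= -3·R1 → [0,0,-2]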